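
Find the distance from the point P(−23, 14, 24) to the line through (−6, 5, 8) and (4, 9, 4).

A direction vector is d = (10, 4, −4).
AP = (−17, 9, 16); AP·d = -198, |AP|² = 626, |d|² = 132.
distance² = |AP|² − (AP·d)²/|d|² = 626 − 39204/132 = 329, so the distance is √329.

√329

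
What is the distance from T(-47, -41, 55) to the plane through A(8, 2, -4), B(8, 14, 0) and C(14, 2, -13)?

5

AB = (0, 12, 4) and AC = (6, 0, -9), so a normal is n = AB × AC = (-108, 24, -72).
Then n·(-47, -41, 55) - (-528) = 660.
|n| = √(11664 + 576 + 5184) = 132, so the distance is |660|/132 = 5.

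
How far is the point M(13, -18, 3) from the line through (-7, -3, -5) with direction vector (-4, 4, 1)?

√161

Direction vector d = (-4, 4, 1).
AP = (20, -15, 8); AP·d = -132, |AP|² = 689, |d|² = 33.
distance² = |AP|² − (AP·d)²/|d|² = 689 − 17424/33 = 161, so the distance is √161.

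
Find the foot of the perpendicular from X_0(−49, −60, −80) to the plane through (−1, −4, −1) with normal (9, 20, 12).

n = (9, 20, 12), |n|² = 625, and n·X_0 − (-101) = -2500.
t = -2500/625 = -4, so the foot is X_0 − t·n = (−49, −60, −80) − (-4)·(9, 20, 12) = (−13, 20, −32).

(-13, 20, -32)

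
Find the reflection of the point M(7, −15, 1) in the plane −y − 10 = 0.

(7, -5, 1)

With n = (0, −1, 0), the signed offset is (n·M − 10)/|n|² = 5/1 = 5.
M' = M − 2t·n = (7, −15, 1) − 10·(0, −1, 0) = (7, −5, 1).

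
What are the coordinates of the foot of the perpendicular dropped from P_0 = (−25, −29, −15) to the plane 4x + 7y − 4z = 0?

(-13, -8, -27)

The perpendicular from P_0 has direction n = (4, 7, −4): r = (−25, −29, −15) + λ(4, 7, −4).
Substitute into the plane: n·(P_0 + λn) = 0 gives -243 + 81λ = 0, so λ = 3.
Foot = (−25, −29, −15) + 3·(4, 7, −4) = (−13, −8, −27).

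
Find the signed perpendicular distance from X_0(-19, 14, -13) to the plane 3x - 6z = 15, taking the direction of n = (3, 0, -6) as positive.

n·X_0 − 15 = 6.
|n| = 3√5, so the signed distance is 2/√5.

2/√5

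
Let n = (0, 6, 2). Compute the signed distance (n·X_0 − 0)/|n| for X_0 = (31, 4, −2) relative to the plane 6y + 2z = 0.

n·X_0 − 0 = 20.
|n| = 2√10, so the signed distance is √10.

√10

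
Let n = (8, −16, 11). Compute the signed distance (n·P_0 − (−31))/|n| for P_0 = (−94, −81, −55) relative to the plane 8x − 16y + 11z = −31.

n·P_0 − (-31) = -30.
|n| = 21, so the signed distance is -30/21 = -10/7.

-10/7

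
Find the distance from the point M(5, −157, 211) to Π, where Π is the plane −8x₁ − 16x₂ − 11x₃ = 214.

n = (−8, −16, −11); n·P − 214 = -63; |n| = 21; distance = 63/21 = 3.

3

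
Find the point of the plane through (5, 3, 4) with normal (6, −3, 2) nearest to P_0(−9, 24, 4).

n = (6, −3, 2), |n|² = 49, and n·P_0 − 29 = -147.
t = -147/49 = -3, so the foot is P_0 − t·n = (−9, 24, 4) − (-3)·(6, −3, 2) = (9, 15, 10).

(9, 15, 10)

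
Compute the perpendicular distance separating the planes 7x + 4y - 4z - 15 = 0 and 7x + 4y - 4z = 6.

With common normal n = (7, 4, -4) (|n| = 9), the distance is |15 − 6|/|n| = 9/9 = 1.

1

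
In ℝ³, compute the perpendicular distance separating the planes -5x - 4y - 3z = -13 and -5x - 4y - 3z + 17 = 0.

With common normal n = (-5, -4, -3) (|n| = 5√2), the distance is |(-13) − (-17)|/|n| = 4/(5√2) = 2√2/5.

2√2/5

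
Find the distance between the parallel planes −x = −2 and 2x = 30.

13

Divide the second equation by -2 to match normals: −x = -15.
Both planes have normal n = (−1, 0, 0), |n| = 1. Any point on the first plane is at distance |(-15) − (-2)|/|n| = 13/1 = 13 from the second.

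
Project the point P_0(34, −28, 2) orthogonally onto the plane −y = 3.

The perpendicular from P_0 has direction n = (0, −1, 0): r = (34, −28, 2) + t(0, −1, 0).
Substitute into the plane: n·(P_0 + tn) = 3 gives 28 + 1t = 3, so t = -25.
Foot = (34, −28, 2) + (-25)·(0, −1, 0) = (34, −3, 2).

(34, -3, 2)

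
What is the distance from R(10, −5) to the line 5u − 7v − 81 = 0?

2√74/37

d = |5·10 + (-7)·(-5) − 81| / √(25 + 49) = |4|/√74 = 4/√74.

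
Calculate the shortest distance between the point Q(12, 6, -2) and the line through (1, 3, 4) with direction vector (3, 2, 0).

Direction vector d = (3, 2, 0).
AP = (11, 3, -6), and AP × d = (12, -18, 13).
|AP × d|² = 637 and |d|² = 13, so the distance is √(637/13) = √49 = 7.

7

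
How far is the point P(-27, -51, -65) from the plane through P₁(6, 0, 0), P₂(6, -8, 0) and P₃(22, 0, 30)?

25/17

P₁P₂ = (0, -8, 0) and P₁P₃ = (16, 0, 30), so a normal is n = P₁P₂ × P₁P₃ = (-240, 0, 128).
Then n·(-27, -51, -65) - (-1440) = -400.
|n| = √(57600 + 0 + 16384) = 272, so the distance is |-400|/272 = 25/17.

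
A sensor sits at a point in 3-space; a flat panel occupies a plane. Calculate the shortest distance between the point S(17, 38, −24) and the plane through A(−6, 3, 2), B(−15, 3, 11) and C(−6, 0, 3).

26√19/19

AB = (−9, 0, 9) and AC = (0, −3, 1), so a normal is n = AB × AC = (27, 9, 27).
Then n·(17, 38, −24) − (−81) = 234.
|n| = √(729 + 81 + 729) = 9√19, so the distance is |234|/(9√19) = 26√19/19.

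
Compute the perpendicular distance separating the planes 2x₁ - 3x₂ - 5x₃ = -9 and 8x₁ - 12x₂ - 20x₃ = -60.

6/√38

Divide the second equation by 4 to match normals: 2x₁ - 3x₂ - 5x₃ = -15.
With common normal n = (2, -3, -5) (|n| = √38), the distance is |(-9) − (-15)|/|n| = 6/√38.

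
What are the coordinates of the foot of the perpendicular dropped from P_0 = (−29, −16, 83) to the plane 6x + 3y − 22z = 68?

(-5, -4, -5)

n = (6, 3, −22), |n|² = 529, and n·P_0 − 68 = -2116.
t = -2116/529 = -4, so the foot is P_0 − t·n = (−29, −16, 83) − (-4)·(6, 3, −22) = (−5, −4, −5).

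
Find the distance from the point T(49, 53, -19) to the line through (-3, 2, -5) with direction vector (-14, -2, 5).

Direction vector d = (-14, -2, 5).
AP = (52, 51, -14); AP·d = -900, |AP|² = 5501, |d|² = 225.
distance² = |AP|² − (AP·d)²/|d|² = 5501 − 810000/225 = 1901, so the distance is √1901.

√1901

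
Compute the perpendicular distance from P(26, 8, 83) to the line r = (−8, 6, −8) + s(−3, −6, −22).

Direction vector d = (−3, −6, −22).
AP = (34, 2, 91); AP·d = -2116, |AP|² = 9441, |d|² = 529.
distance² = |AP|² − (AP·d)²/|d|² = 9441 − 4477456/529 = 977, so the distance is √977.

√977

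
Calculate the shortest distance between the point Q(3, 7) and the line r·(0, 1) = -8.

15

d = |0·3 + 1·7 − (-8)| / √(0 + 1) = |15|/1 = 15.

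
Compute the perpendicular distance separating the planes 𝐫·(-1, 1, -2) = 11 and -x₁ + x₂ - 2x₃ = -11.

11√6/3

Both planes have normal n = (-1, 1, -2), |n| = √6. Any point on the first plane is at distance |(-11) − 11|/|n| = 22/√6 from the second.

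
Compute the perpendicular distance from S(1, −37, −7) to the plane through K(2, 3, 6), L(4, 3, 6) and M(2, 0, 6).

13

KL = (2, 0, 0) and KM = (0, −3, 0), so a normal is n = KL × KM = (0, 0, −6).
Then n·(1, −37, −7) − (−36) = 78.
|n| = √(0 + 0 + 36) = 6, so the distance is |78|/6 = 13.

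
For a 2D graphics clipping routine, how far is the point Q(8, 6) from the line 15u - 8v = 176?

104/17

The normal to the line is n = (15, -8) with |n| = 17.
|n·Q − 176| = |72 − 176| = 104, so the distance is 104/17.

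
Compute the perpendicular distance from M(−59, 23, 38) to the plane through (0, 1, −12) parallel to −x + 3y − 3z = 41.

25/√19

Parallel planes share the normal n = (−1, 3, −3); since (0, 1, −12) lies on the plane, its equation is −x + 3y − 3z = 39.
Then n·(−59, 23, 38) − 39 = −25.
|n| = √(1 + 9 + 9) = √19, so the distance is |-25|/√19 = 25√19/19.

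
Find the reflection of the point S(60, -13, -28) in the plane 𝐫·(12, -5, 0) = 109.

n = (12, -5, 0), |n|² = 169, n·S − 109 = 676, so t = 676/169 = 4.
Foot F = S − 4·n = (12, 7, -28); the reflection is 2F − S = (-36, 27, -28).

(-36, 27, -28)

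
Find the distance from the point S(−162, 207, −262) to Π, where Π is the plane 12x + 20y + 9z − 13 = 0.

n = (12, 20, 9); n·P − 13 = -175; |n| = 25; distance = 175/25 = 7.

7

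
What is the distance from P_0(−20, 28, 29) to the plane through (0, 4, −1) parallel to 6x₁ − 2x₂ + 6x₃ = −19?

Parallel planes share the normal n = (6, −2, 6); since (0, 4, −1) lies on the plane, its equation is 6x₁ − 2x₂ + 6x₃ = -14.
Then n·(−20, 28, 29) − (−14) = 12.
|n| = √(36 + 4 + 36) = 2√19, so the distance is |12|/(2√19) = 6√19/19.

6/√19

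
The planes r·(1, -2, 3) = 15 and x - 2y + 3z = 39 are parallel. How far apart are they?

24/√14

With common normal n = (1, -2, 3) (|n| = √14), the distance is |15 − 39|/|n| = 24/√14.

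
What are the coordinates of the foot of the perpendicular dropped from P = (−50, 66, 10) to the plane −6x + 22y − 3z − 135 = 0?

(-32, 0, 19)

n = (−6, 22, −3), |n|² = 529, and n·P − 135 = 1587.
t = 1587/529 = 3, so the foot is P − t·n = (−50, 66, 10) − 3·(−6, 22, −3) = (−32, 0, 19).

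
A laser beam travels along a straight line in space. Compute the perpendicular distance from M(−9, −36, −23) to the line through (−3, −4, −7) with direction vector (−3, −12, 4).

Direction vector d = (−3, −12, 4).
AP = (−6, −32, −16); AP·d = 338, |AP|² = 1316, |d|² = 169.
distance² = |AP|² − (AP·d)²/|d|² = 1316 − 114244/169 = 640, so the distance is 8√10.

8√10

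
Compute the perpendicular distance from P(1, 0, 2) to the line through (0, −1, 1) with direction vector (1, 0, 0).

Direction vector d = (1, 0, 0).
AP = (1, 1, 1); AP·d = 1, |AP|² = 3, |d|² = 1.
distance² = |AP|² − (AP·d)²/|d|² = 3 − 1/1 = 2, so the distance is √2.

√2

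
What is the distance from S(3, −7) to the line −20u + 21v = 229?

436/29

The normal to the line is n = (−20, 21) with |n| = 29.
|n·S − 229| = |-207 − 229| = 436, so the distance is 436/29.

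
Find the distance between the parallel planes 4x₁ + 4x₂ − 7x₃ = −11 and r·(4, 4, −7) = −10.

1/9

With common normal n = (4, 4, −7) (|n| = 9), the distance is |(-11) − (-10)|/|n| = 1/9.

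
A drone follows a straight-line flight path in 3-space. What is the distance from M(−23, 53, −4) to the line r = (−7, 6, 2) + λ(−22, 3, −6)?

Direction vector d = (−22, 3, −6).
AP = (−16, 47, −6), and AP × d = (−264, 36, 986).
|AP × d|² = 1043188 and |d|² = 529, so the distance is √(1043188/529) = √1972 = 2√493.

2√493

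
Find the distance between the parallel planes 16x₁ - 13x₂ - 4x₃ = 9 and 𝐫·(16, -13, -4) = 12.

Both planes have normal n = (16, -13, -4), |n| = 21. Any point on the first plane is at distance |12 − 9|/|n| = 3/21 = 1/7 from the second.

1/7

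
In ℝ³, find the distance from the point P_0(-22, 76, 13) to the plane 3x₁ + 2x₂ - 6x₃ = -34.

Normal vector n = (3, 2, -6), and n·(-22, 76, 13) - (-34) = 42.
|n| = √(9 + 4 + 36) = 7, so the distance is |42|/7 = 6.

6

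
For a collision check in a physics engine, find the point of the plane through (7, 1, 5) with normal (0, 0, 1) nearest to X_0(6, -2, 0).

(6, -2, 5)

n = (0, 0, 1), |n|² = 1, and n·X_0 − 5 = -5.
t = -5/1 = -5, so the foot is X_0 − t·n = (6, -2, 0) − (-5)·(0, 0, 1) = (6, -2, 5).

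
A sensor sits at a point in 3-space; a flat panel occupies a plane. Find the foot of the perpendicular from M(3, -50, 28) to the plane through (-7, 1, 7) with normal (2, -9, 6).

n = (2, -9, 6), |n|² = 121, and n·M − 19 = 605.
t = 605/121 = 5, so the foot is M − t·n = (3, -50, 28) − 5·(2, -9, 6) = (-7, -5, -2).

(-7, -5, -2)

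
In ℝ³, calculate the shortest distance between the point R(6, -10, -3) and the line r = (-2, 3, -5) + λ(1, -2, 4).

3√17

Direction vector d = (1, -2, 4).
AP = (8, -13, 2); AP·d = 42, |AP|² = 237, |d|² = 21.
distance² = |AP|² − (AP·d)²/|d|² = 237 − 1764/21 = 153, so the distance is 3√17.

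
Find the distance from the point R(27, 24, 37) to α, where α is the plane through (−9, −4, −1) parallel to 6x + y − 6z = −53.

16/√73

Parallel planes share the normal n = (6, 1, −6); since (−9, −4, −1) lies on the plane, its equation is 6x + y − 6z = -52.
Then n·(27, 24, 37) − (−52) = 16.
|n| = √(36 + 1 + 36) = √73, so the distance is |16|/√73 = 16/√73.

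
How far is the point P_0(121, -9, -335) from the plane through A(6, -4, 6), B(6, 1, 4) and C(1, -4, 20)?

7

AB = (0, 5, -2) and AC = (-5, 0, 14), so a normal is n = AB × AC = (70, 10, 25).
n = (70, 10, 25); n·P − 530 = -525; |n| = 75; distance = 525/75 = 7.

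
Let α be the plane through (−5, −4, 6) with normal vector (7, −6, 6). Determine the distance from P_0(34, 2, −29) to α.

The plane has equation n·(r − (−5, −4, 6)) = 0, i.e. n·r = 25.
Then n·(34, 2, −29) − 25 = 27.
|n| = √(49 + 36 + 36) = 11, so the distance is |27|/11 = 27/11.

27/11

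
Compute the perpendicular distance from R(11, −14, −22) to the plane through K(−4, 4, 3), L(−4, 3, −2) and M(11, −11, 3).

KL = (0, −1, −5) and KM = (15, −15, 0), so a normal is n = KL × KM = (−75, −75, 15).
Then n·(11, −14, −22) − 45 = −150.
|n| = √(5625 + 5625 + 225) = 15√51, so the distance is |-150|/(15√51) = 10/√51.

10/√51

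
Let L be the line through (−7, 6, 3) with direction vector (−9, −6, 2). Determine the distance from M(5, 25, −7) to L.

11

Direction vector d = (−9, −6, 2).
AP = (12, 19, −10), and AP × d = (−22, 66, 99).
|AP × d|² = 14641 and |d|² = 121, so the distance is √(14641/121) = √121 = 11.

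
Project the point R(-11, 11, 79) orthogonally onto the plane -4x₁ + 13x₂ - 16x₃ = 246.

The perpendicular from R has direction n = (-4, 13, -16): r = (-11, 11, 79) + t(-4, 13, -16).
Substitute into the plane: n·(R + tn) = 246 gives -1077 + 441t = 246, so t = 3.
Foot = (-11, 11, 79) + 3·(-4, 13, -16) = (-23, 50, 31).

(-23, 50, 31)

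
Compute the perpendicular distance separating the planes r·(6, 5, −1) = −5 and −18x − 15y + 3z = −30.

15/√62

Divide the second equation by -3 to match normals: 6x + 5y − z = 10.
With common normal n = (6, 5, −1) (|n| = √62), the distance is |(-5) − 10|/|n| = 15/√62 = 15√62/62.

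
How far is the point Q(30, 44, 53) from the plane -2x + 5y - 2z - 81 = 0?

d = |(-2)·30 + 5·44 + (-2)·53 − 81| / √(4 + 25 + 4) = |-27| / √33 = 27/√33.

9√33/11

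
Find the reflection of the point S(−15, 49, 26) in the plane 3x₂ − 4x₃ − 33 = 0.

(-15, 233/5, 146/5)

With n = (0, 3, −4), the signed offset is (n·S − 33)/|n|² = 10/25 = 2/5.
S' = S − 2t·n = (−15, 49, 26) − (4/5)·(0, 3, −4) = (−15, 233/5, 146/5).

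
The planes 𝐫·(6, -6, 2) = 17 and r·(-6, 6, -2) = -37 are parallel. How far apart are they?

Divide the second equation by -1 to match normals: 6x - 6y + 2z = 37.
Both planes have normal n = (6, -6, 2), |n| = 2√19. Any point on the first plane is at distance |37 − 17|/|n| = 20/(2√19) = 10/√19 from the second.

10√19/19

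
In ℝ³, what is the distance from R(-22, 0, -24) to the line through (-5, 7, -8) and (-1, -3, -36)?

A direction vector is d = (4, -10, -28).
AP = (-17, -7, -16); AP·d = 450, |AP|² = 594, |d|² = 900.
distance² = |AP|² − (AP·d)²/|d|² = 594 − 202500/900 = 369, so the distance is 3√41.

3√41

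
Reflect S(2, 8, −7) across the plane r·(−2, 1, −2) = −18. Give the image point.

(18, 0, 9)

n = (−2, 1, −2), |n|² = 9, n·S − (-18) = 36, so t = 36/9 = 4.
Foot F = S − 4·n = (10, 4, 1); the reflection is 2F − S = (18, 0, 9).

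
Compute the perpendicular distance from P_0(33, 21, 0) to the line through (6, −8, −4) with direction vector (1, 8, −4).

Direction vector d = (1, 8, −4).
AP = (27, 29, 4), and AP × d = (−148, 112, 187).
|AP × d|² = 69417 and |d|² = 81, so the distance is √(69417/81) = √857.

√857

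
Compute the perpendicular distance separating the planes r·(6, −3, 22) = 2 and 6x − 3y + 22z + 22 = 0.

24/23

Both planes have normal n = (6, −3, 22), |n| = 23. Any point on the first plane is at distance |(-22) − 2|/|n| = 24/23 from the second.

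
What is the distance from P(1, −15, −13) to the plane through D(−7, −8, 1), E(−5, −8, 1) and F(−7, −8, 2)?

7

DE = (2, 0, 0) and DF = (0, 0, 1), so a normal is n = DE × DF = (0, −2, 0).
Then n·(1, −15, −13) − 16 = 14.
|n| = √(0 + 4 + 0) = 2, so the distance is |14|/2 = 7.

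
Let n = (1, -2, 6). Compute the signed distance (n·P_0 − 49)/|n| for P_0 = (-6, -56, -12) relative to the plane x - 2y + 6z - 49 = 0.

n·P_0 − 49 = -15.
|n| = √41, so the signed distance is -15√41/41.

-15√41/41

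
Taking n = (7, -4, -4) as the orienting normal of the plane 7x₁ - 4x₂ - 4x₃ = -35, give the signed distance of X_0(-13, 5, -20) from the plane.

4/9

n·X_0 − (-35) = 4.
|n| = 9, so the signed distance is 4/9.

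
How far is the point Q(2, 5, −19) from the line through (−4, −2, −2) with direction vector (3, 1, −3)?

√70

Direction vector d = (3, 1, −3).
AP = (6, 7, −17); AP·d = 76, |AP|² = 374, |d|² = 19.
distance² = |AP|² − (AP·d)²/|d|² = 374 − 5776/19 = 70, so the distance is √70.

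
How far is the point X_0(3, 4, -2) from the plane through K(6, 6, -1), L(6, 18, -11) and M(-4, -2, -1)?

KL = (0, 12, -10) and KM = (-10, -8, 0), so a normal is n = KL × KM = (-80, 100, 120).
Then n·(3, 4, -2) - 0 = -80.
|n| = √(6400 + 10000 + 14400) = 20√77, so the distance is |-80|/(20√77) = 4/√77.

4√77/77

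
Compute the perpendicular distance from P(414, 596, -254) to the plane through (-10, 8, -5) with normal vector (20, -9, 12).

The plane has equation n·(r − (-10, 8, -5)) = 0, i.e. n·r = -332.
n = (20, -9, 12); n·P − (-332) = 200; |n| = 25; distance = 200/25 = 8.

8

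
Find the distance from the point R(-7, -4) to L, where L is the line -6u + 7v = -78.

d = |(-6)·(-7) + 7·(-4) − (-78)| / √(36 + 49) = |92|/√85 = 92/√85.

92/√85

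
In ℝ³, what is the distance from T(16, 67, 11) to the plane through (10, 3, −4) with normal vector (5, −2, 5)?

The plane has equation n·(r − (10, 3, −4)) = 0, i.e. n·r = 24.
Then n·(16, 67, 11) − 24 = −23.
|n| = √(25 + 4 + 25) = 3√6, so the distance is |-23|/(3√6) = 23√6/18.

23√6/18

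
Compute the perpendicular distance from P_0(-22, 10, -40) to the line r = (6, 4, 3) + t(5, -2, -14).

Direction vector d = (5, -2, -14).
AP = (-28, 6, -43); AP·d = 450, |AP|² = 2669, |d|² = 225.
distance² = |AP|² − (AP·d)²/|d|² = 2669 − 202500/225 = 1769, so the distance is √1769.

√1769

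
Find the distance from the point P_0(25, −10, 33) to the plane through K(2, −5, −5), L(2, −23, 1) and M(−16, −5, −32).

KL = (0, −18, 6) and KM = (−18, 0, −27), so a normal is n = KL × KM = (486, −108, −324).
Then n·(25, −10, 33) − 3132 = −594.
|n| = √(236196 + 11664 + 104976) = 594, so the distance is |-594|/594 = 1.

1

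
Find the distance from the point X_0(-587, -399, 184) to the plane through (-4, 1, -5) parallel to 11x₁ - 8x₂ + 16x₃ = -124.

9

Parallel planes share the normal n = (11, -8, 16); since (-4, 1, -5) lies on the plane, its equation is 11x₁ - 8x₂ + 16x₃ = -132.
d = |11·(-587) + (-8)·(-399) + 16·184 − (-132)| / √(121 + 64 + 256) = |-189| / 21 = 9.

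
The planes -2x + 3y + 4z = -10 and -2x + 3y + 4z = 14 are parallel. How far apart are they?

Both planes have normal n = (-2, 3, 4), |n| = √29. Any point on the first plane is at distance |14 − (-10)|/|n| = 24/√29 = 24√29/29 from the second.

24√29/29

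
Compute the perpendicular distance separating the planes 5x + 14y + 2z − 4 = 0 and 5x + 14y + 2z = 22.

Both planes have normal n = (5, 14, 2), |n| = 15. Any point on the first plane is at distance |22 − 4|/|n| = 18/15 = 6/5 from the second.

6/5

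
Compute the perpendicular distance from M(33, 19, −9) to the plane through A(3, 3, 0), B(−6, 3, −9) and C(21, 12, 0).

AB = (−9, 0, −9) and AC = (18, 9, 0), so a normal is n = AB × AC = (81, −162, −81).
Then n·(33, 19, −9) − (−243) = 567.
|n| = √(6561 + 26244 + 6561) = 81√6, so the distance is |567|/(81√6) = 7/√6.

7√6/6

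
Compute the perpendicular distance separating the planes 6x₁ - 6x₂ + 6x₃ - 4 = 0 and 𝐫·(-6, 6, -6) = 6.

Divide the second equation by -1 to match normals: 6x₁ - 6x₂ + 6x₃ = -6.
Both planes have normal n = (6, -6, 6), |n| = 6√3. Any point on the first plane is at distance |(-6) − 4|/|n| = 10/(6√3) = 5√3/9 from the second.

5/(3√3)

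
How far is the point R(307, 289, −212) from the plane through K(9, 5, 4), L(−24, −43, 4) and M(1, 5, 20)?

4

KL = (−33, −48, 0) and KM = (−8, 0, 16), so a normal is n = KL × KM = (−768, 528, −384).
d = |(-768)·307 + 528·289 + (-384)·(-212) − (-5808)| / √(589824 + 278784 + 147456) = |4032| / 1008 = 4.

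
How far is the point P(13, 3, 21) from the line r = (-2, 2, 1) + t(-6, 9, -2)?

√505

Direction vector d = (-6, 9, -2).
AP = (15, 1, 20); AP·d = -121, |AP|² = 626, |d|² = 121.
distance² = |AP|² − (AP·d)²/|d|² = 626 − 14641/121 = 505, so the distance is √505.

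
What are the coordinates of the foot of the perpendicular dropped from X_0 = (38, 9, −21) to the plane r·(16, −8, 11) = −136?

(22, 17, -32)

The perpendicular from X_0 has direction n = (16, −8, 11): r = (38, 9, −21) + t(16, −8, 11).
Substitute into the plane: n·(X_0 + tn) = -136 gives 305 + 441t = -136, so t = -1.
Foot = (38, 9, −21) + (-1)·(16, −8, 11) = (22, 17, −32).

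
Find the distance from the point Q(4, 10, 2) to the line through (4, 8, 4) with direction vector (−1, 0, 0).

2√2

Direction vector d = (−1, 0, 0).
AP = (0, 2, −2); AP·d = 0, |AP|² = 8, |d|² = 1.
distance² = |AP|² − (AP·d)²/|d|² = 8 − 0/1 = 8, so the distance is 2√2.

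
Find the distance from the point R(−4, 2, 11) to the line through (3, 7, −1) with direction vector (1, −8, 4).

Direction vector d = (1, −8, 4).
AP = (−7, −5, 12); AP·d = 81, |AP|² = 218, |d|² = 81.
distance² = |AP|² − (AP·d)²/|d|² = 218 − 6561/81 = 137, so the distance is √137.

√137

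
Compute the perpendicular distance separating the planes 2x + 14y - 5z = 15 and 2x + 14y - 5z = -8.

23/15

Both planes have normal n = (2, 14, -5), |n| = 15. Any point on the first plane is at distance |(-8) − 15|/|n| = 23/15 from the second.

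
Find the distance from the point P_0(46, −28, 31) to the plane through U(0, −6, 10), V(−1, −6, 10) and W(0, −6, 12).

22

UV = (−1, 0, 0) and UW = (0, 0, 2), so a normal is n = UV × UW = (0, 2, 0).
d = |2·(-28) − (-12)| / √(0 + 4 + 0) = |-44| / 2 = 22.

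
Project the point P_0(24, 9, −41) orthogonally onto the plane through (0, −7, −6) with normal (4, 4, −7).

The perpendicular from P_0 has direction n = (4, 4, −7): r = (24, 9, −41) + t(4, 4, −7).
Substitute into the plane: n·(P_0 + tn) = 14 gives 419 + 81t = 14, so t = -5.
Foot = (24, 9, −41) + (-5)·(4, 4, −7) = (4, −11, −6).

(4, -11, -6)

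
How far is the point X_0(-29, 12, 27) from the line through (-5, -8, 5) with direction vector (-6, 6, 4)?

2√13

Direction vector d = (-6, 6, 4).
AP = (-24, 20, 22), and AP × d = (-52, -36, -24).
|AP × d|² = 4576 and |d|² = 88, so the distance is √(4576/88) = √52 = 2√13.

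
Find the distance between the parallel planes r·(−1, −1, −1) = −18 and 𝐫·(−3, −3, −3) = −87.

11√3/3

Divide the second equation by 3 to match normals: −x₁ − x₂ − x₃ = -29.
With common normal n = (−1, −1, −1) (|n| = √3), the distance is |(-18) − (-29)|/|n| = 11/√3.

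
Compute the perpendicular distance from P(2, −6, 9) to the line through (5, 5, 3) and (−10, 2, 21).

2√26

A direction vector is d = (−15, −3, 18).
AP = (−3, −11, 6); AP·d = 186, |AP|² = 166, |d|² = 558.
distance² = |AP|² − (AP·d)²/|d|² = 166 − 34596/558 = 104, so the distance is 2√26.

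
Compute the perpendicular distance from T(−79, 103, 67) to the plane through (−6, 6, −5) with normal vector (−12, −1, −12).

5

The plane has equation n·(r − (−6, 6, −5)) = 0, i.e. n·r = 126.
n = (−12, −1, −12); n·P − 126 = -85; |n| = 17; distance = 85/17 = 5.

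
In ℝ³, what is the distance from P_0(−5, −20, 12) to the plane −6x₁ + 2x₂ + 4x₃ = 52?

√14/2

n = (−6, 2, 4); n·P − 52 = -14; |n| = 2√14; distance = 14/(2√14) = 7/√14.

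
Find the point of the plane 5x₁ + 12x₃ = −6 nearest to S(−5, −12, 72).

(-30, -12, 12)

The perpendicular from S has direction n = (5, 0, 12): r = (−5, −12, 72) + t(5, 0, 12).
Substitute into the plane: n·(S + tn) = -6 gives 839 + 169t = -6, so t = -5.
Foot = (−5, −12, 72) + (-5)·(5, 0, 12) = (−30, −12, 12).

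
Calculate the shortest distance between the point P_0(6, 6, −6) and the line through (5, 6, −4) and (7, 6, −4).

A direction vector is d = (2, 0, 0).
AP = (1, 0, −2); AP·d = 2, |AP|² = 5, |d|² = 4.
distance² = |AP|² − (AP·d)²/|d|² = 5 − 4/4 = 4, so the distance is 2.

2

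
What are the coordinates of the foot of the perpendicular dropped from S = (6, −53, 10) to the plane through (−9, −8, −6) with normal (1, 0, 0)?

(-9, -53, 10)

n = (1, 0, 0), |n|² = 1, and n·S − (-9) = 15.
t = 15/1 = 15, so the foot is S − t·n = (6, −53, 10) − 15·(1, 0, 0) = (−9, −53, 10).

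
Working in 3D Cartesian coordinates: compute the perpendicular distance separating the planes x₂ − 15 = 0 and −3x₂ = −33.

Divide the second equation by -3 to match normals: x₂ = 11.
With common normal n = (0, 1, 0) (|n| = 1), the distance is |15 − 11|/|n| = 4/1 = 4.

4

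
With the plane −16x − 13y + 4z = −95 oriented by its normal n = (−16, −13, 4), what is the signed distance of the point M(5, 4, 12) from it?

n·M − (-95) = 11.
|n| = 21, so the signed distance is 11/21.

11/21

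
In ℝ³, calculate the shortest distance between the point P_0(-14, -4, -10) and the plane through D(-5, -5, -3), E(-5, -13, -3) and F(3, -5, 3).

DE = (0, -8, 0) and DF = (8, 0, 6), so a normal is n = DE × DF = (-48, 0, 64).
Then n·(-14, -4, -10) - 48 = -16.
|n| = √(2304 + 0 + 4096) = 80, so the distance is |-16|/80 = 1/5.

1/5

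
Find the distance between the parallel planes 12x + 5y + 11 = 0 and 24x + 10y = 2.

Divide the second equation by 2 to match normals: 12x + 5y = 1.
With common normal n = (12, 5, 0) (|n| = 13), the distance is |(-11) − 1|/|n| = 12/13.

12/13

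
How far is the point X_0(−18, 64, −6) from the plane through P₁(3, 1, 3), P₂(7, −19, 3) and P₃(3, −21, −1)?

1

P₁P₂ = (4, −20, 0) and P₁P₃ = (0, −22, −4), so a normal is n = P₁P₂ × P₁P₃ = (80, 16, −88).
Then n·(−18, 64, −6) − (−8) = 120.
|n| = √(6400 + 256 + 7744) = 120, so the distance is |120|/120 = 1.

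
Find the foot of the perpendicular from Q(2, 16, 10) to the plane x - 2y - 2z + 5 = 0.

(7, 6, 0)

The perpendicular from Q has direction n = (1, -2, -2): r = (2, 16, 10) + μ(1, -2, -2).
Substitute into the plane: n·(Q + μn) = -5 gives -50 + 9μ = -5, so μ = 5.
Foot = (2, 16, 10) + 5·(1, -2, -2) = (7, 6, 0).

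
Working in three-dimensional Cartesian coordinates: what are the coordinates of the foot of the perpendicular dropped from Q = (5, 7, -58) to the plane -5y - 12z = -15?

(5, 27, -10)

The perpendicular from Q has direction n = (0, -5, -12): r = (5, 7, -58) + t(0, -5, -12).
Substitute into the plane: n·(Q + tn) = -15 gives 661 + 169t = -15, so t = -4.
Foot = (5, 7, -58) + (-4)·(0, -5, -12) = (5, 27, -10).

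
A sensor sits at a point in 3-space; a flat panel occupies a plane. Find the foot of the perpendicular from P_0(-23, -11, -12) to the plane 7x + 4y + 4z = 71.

(5, 5, 4)

n = (7, 4, 4), |n|² = 81, and n·P_0 − 71 = -324.
t = -324/81 = -4, so the foot is P_0 − t·n = (-23, -11, -12) − (-4)·(7, 4, 4) = (5, 5, 4).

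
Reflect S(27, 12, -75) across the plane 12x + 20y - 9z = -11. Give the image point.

(-21, -68, -39)

With n = (12, 20, -9), the signed offset is (n·S − (-11))/|n|² = 1250/625 = 2.
S' = S − 2t·n = (27, 12, -75) − 4·(12, 20, -9) = (-21, -68, -39).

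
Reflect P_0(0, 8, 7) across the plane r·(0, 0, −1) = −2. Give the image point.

n = (0, 0, −1), |n|² = 1, n·P_0 − (-2) = -5, so t = -5/1 = -5.
Foot F = P_0 − (-5)·n = (0, 8, 2); the reflection is 2F − P_0 = (0, 8, −3).

(0, 8, -3)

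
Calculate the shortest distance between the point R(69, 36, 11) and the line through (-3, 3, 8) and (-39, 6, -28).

A direction vector is d = (-36, 3, -36).
AP = (72, 33, 3), and AP × d = (-1197, 2484, 1404).
|AP × d|² = 9574281 and |d|² = 2601, so the distance is √(9574281/2601) = √3681 = 3√409.

3√409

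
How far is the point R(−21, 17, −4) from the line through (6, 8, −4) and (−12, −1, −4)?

9√5

A direction vector is d = (−18, −9, 0).
AP = (−27, 9, 0); AP·d = 405, |AP|² = 810, |d|² = 405.
distance² = |AP|² − (AP·d)²/|d|² = 810 − 164025/405 = 405, so the distance is 9√5.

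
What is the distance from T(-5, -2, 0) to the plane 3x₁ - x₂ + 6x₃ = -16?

Normal vector n = (3, -1, 6), and n·(-5, -2, 0) - (-16) = 3.
|n| = √(9 + 1 + 36) = √46, so the distance is |3|/√46 = 3√46/46.

3/√46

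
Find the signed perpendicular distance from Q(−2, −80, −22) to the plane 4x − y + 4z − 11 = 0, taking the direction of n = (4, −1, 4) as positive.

n·Q − 11 = -27.
|n| = √33, so the signed distance is -9√33/11.

-9√33/11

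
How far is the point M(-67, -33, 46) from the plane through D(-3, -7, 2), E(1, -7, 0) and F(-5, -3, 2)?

DE = (4, 0, -2) and DF = (-2, 4, 0), so a normal is n = DE × DF = (8, 4, 16).
Then n·(-67, -33, 46) - (-20) = 88.
|n| = √(64 + 16 + 256) = 4√21, so the distance is |88|/(4√21) = 22/√21.

22√21/21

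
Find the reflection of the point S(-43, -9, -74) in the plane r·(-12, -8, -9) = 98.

n = (-12, -8, -9), |n|² = 289, n·S − 98 = 1156, so t = 1156/289 = 4.
Foot F = S − 4·n = (5, 23, -38); the reflection is 2F − S = (53, 55, -2).

(53, 55, -2)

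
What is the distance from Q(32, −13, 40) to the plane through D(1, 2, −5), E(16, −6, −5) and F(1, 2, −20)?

DE = (15, −8, 0) and DF = (0, 0, −15), so a normal is n = DE × DF = (120, 225, 0).
d = |120·32 + 225·(-13) − 570| / √(14400 + 50625 + 0) = |345| / 255 = 23/17.

23/17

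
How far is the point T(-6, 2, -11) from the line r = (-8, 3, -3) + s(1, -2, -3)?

√13

Direction vector d = (1, -2, -3).
AP = (2, -1, -8); AP·d = 28, |AP|² = 69, |d|² = 14.
distance² = |AP|² − (AP·d)²/|d|² = 69 − 784/14 = 13, so the distance is √13.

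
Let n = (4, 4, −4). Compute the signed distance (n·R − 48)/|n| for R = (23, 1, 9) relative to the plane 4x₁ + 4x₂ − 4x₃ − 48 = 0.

√3

n·R − 48 = 12.
|n| = 4√3, so the signed distance is √3.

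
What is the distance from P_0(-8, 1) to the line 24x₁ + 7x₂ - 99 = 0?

The normal to the line is n = (24, 7) with |n| = 25.
|n·P_0 − 99| = |-185 − 99| = 284, so the distance is 284/25.

284/25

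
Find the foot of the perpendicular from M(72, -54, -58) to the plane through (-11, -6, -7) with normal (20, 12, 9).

n = (20, 12, 9), |n|² = 625, and n·M − (-355) = 625.
t = 625/625 = 1, so the foot is M − t·n = (72, -54, -58) − 1·(20, 12, 9) = (52, -66, -67).

(52, -66, -67)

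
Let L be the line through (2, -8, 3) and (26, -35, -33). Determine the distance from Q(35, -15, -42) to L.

A direction vector is d = (24, -27, -36).
AP = (33, -7, -45), and AP × d = (-963, 108, -723).
|AP × d|² = 1461762 and |d|² = 2601, so the distance is √(1461762/2601) = √562.

√562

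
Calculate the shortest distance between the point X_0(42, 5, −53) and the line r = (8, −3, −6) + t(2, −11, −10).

3√281

Direction vector d = (2, −11, −10).
AP = (34, 8, −47); AP·d = 450, |AP|² = 3429, |d|² = 225.
distance² = |AP|² − (AP·d)²/|d|² = 3429 − 202500/225 = 2529, so the distance is 3√281.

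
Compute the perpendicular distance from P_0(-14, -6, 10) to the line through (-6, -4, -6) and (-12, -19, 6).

12

A direction vector is d = (-6, -15, 12).
AP = (-8, -2, 16), and AP × d = (216, 0, 108).
|AP × d|² = 58320 and |d|² = 405, so the distance is √(58320/405) = √144 = 12.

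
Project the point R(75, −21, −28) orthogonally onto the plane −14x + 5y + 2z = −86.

n = (−14, 5, 2), |n|² = 225, and n·R − (-86) = -1125.
t = -1125/225 = -5, so the foot is R − t·n = (75, −21, −28) − (-5)·(−14, 5, 2) = (5, 4, −18).

(5, 4, -18)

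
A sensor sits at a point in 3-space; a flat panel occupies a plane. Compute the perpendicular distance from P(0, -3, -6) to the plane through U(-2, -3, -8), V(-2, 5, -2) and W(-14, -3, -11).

UV = (0, 8, 6) and UW = (-12, 0, -3), so a normal is n = UV × UW = (-24, -72, 96).
Then n·(0, -3, -6) - (-504) = 144.
|n| = √(576 + 5184 + 9216) = 24√26, so the distance is |144|/(24√26) = 3√26/13.

3√26/13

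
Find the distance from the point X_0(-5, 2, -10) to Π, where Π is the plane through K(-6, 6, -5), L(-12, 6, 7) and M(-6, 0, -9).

1/7

KL = (-6, 0, 12) and KM = (0, -6, -4), so a normal is n = KL × KM = (72, -24, 36).
Then n·(-5, 2, -10) - (-756) = -12.
|n| = √(5184 + 576 + 1296) = 84, so the distance is |-12|/84 = 1/7.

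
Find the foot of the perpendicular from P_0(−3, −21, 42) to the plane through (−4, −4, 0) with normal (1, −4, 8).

(-8, -1, 2)

n = (1, −4, 8), |n|² = 81, and n·P_0 − 12 = 405.
t = 405/81 = 5, so the foot is P_0 − t·n = (−3, −21, 42) − 5·(1, −4, 8) = (−8, −1, 2).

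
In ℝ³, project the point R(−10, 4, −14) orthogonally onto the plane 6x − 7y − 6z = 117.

The perpendicular from R has direction n = (6, −7, −6): r = (−10, 4, −14) + λ(6, −7, −6).
Substitute into the plane: n·(R + λn) = 117 gives -4 + 121λ = 117, so λ = 1.
Foot = (−10, 4, −14) + 1·(6, −7, −6) = (−4, −3, −20).

(-4, -3, -20)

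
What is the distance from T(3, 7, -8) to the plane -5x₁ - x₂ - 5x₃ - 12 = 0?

2√51/17

Normal vector n = (-5, -1, -5), and n·(3, 7, -8) - 12 = 6.
|n| = √(25 + 1 + 25) = √51, so the distance is |6|/√51 = 6/√51.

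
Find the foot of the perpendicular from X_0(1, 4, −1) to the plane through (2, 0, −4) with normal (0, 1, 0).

(1, 0, -1)

n = (0, 1, 0), |n|² = 1, and n·X_0 − 0 = 4.
t = 4/1 = 4, so the foot is X_0 − t·n = (1, 4, −1) − 4·(0, 1, 0) = (1, 0, −1).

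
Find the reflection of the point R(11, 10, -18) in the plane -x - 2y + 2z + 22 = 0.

(1, -10, 2)

With n = (-1, -2, 2), the signed offset is (n·R − (-22))/|n|² = -45/9 = -5.
R' = R − 2t·n = (11, 10, -18) − (-10)·(-1, -2, 2) = (1, -10, 2).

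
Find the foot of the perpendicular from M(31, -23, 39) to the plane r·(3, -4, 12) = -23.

(19, -7, -9)

n = (3, -4, 12), |n|² = 169, and n·M − (-23) = 676.
t = 676/169 = 4, so the foot is M − t·n = (31, -23, 39) − 4·(3, -4, 12) = (19, -7, -9).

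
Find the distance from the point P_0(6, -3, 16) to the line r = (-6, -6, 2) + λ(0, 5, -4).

2√77

Direction vector d = (0, 5, -4).
AP = (12, 3, 14); AP·d = -41, |AP|² = 349, |d|² = 41.
distance² = |AP|² − (AP·d)²/|d|² = 349 − 1681/41 = 308, so the distance is 2√77.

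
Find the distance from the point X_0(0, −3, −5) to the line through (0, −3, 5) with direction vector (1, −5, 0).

10

Direction vector d = (1, −5, 0).
AP = (0, 0, −10), and AP × d = (−50, −10, 0).
|AP × d|² = 2600 and |d|² = 26, so the distance is √(2600/26) = √100 = 10.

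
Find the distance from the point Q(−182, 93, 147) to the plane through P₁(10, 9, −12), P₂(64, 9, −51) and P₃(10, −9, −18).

6

P₁P₂ = (54, 0, −39) and P₁P₃ = (0, −18, −6), so a normal is n = P₁P₂ × P₁P₃ = (−702, 324, −972).
n = (−702, 324, −972); n·P − 7560 = 7452; |n| = 1242; distance = 7452/1242 = 6.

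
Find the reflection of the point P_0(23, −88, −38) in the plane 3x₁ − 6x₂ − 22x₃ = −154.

(5, -52, 94)

n = (3, −6, −22), |n|² = 529, n·P_0 − (-154) = 1587, so t = 1587/529 = 3.
Foot F = P_0 − 3·n = (14, −70, 28); the reflection is 2F − P_0 = (5, −52, 94).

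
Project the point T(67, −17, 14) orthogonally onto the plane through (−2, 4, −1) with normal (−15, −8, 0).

(22, -41, 14)

n = (−15, −8, 0), |n|² = 289, and n·T − (-2) = -867.
t = -867/289 = -3, so the foot is T − t·n = (67, −17, 14) − (-3)·(−15, −8, 0) = (22, −41, 14).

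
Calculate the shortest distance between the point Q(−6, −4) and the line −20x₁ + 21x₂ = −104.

The normal to the line is n = (−20, 21) with |n| = 29.
|n·Q − (-104)| = |36 − (-104)| = 140, so the distance is 140/29.

140/29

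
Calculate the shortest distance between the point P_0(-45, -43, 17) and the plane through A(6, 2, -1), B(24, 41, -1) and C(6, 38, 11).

3

AB = (18, 39, 0) and AC = (0, 36, 12), so a normal is n = AB × AC = (468, -216, 648).
Then n·(-45, -43, 17) - 1728 = -2484.
|n| = √(219024 + 46656 + 419904) = 828, so the distance is |-2484|/828 = 3.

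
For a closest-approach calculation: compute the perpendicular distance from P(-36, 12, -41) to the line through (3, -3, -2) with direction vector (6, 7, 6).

33√2

Direction vector d = (6, 7, 6).
AP = (-39, 15, -39), and AP × d = (363, 0, -363).
|AP × d|² = 263538 and |d|² = 121, so the distance is √(263538/121) = √2178 = 33√2.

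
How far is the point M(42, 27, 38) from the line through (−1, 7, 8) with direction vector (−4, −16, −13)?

Direction vector d = (−4, −16, −13).
AP = (43, 20, 30), and AP × d = (220, 439, −608).
|AP × d|² = 610785 and |d|² = 441, so the distance is √(610785/441) = √1385.

√1385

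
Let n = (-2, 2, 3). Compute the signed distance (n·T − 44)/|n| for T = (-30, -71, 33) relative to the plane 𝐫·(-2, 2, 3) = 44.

-27/√17

n·T − 44 = -27.
|n| = √17, so the signed distance is -27/√17.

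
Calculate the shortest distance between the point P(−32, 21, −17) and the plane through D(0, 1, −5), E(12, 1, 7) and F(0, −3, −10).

DE = (12, 0, 12) and DF = (0, −4, −5), so a normal is n = DE × DF = (48, 60, −48).
Then n·(−32, 21, −17) − 300 = 240.
|n| = √(2304 + 3600 + 2304) = 12√57, so the distance is |240|/(12√57) = 20/√57.

20√57/57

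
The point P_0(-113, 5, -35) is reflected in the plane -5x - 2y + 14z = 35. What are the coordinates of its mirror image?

With n = (-5, -2, 14), the signed offset is (n·P_0 − 35)/|n|² = 30/225 = 2/15.
P_0' = P_0 − 2t·n = (-113, 5, -35) − (4/15)·(-5, -2, 14) = (-335/3, 83/15, -581/15).

(-335/3, 83/15, -581/15)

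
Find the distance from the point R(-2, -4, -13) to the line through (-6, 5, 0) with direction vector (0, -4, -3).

Direction vector d = (0, -4, -3).
AP = (4, -9, -13); AP·d = 75, |AP|² = 266, |d|² = 25.
distance² = |AP|² − (AP·d)²/|d|² = 266 − 5625/25 = 41, so the distance is √41.

√41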